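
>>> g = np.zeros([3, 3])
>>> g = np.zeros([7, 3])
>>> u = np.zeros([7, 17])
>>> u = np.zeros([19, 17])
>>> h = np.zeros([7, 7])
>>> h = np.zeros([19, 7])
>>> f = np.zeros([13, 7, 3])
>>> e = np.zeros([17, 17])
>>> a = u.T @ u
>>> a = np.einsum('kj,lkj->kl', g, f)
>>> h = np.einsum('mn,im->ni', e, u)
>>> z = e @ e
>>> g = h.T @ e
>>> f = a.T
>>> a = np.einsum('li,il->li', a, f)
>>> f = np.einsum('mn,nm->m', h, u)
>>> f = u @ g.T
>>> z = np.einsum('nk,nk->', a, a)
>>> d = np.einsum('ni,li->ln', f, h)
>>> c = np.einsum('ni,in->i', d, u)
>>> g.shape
(19, 17)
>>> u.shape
(19, 17)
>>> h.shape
(17, 19)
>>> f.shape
(19, 19)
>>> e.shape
(17, 17)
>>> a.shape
(7, 13)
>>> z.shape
()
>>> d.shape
(17, 19)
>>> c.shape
(19,)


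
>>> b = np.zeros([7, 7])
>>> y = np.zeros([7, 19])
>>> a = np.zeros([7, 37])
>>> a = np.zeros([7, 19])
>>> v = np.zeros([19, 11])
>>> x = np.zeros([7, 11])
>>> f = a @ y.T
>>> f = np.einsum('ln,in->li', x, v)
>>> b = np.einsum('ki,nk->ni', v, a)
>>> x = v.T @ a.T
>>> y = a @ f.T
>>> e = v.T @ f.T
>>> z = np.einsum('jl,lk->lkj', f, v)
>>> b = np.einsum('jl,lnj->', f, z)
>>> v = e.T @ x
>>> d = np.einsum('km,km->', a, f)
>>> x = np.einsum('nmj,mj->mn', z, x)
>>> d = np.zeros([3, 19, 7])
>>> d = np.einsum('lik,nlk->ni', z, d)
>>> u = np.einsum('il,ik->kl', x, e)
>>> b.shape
()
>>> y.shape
(7, 7)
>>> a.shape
(7, 19)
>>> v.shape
(7, 7)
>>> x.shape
(11, 19)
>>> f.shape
(7, 19)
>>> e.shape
(11, 7)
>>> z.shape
(19, 11, 7)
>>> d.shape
(3, 11)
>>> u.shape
(7, 19)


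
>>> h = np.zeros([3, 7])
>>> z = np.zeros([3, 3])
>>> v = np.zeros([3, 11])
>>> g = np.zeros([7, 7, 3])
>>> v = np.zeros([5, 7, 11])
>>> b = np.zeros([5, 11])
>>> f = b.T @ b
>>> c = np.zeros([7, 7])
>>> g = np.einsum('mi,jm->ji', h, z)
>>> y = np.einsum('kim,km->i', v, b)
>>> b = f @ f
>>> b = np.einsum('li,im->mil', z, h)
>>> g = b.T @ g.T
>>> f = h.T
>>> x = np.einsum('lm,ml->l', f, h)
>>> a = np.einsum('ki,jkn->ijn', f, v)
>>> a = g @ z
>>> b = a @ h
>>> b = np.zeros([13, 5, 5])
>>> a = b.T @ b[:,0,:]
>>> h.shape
(3, 7)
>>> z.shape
(3, 3)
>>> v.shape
(5, 7, 11)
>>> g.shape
(3, 3, 3)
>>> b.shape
(13, 5, 5)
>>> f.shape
(7, 3)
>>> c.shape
(7, 7)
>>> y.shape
(7,)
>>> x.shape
(7,)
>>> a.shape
(5, 5, 5)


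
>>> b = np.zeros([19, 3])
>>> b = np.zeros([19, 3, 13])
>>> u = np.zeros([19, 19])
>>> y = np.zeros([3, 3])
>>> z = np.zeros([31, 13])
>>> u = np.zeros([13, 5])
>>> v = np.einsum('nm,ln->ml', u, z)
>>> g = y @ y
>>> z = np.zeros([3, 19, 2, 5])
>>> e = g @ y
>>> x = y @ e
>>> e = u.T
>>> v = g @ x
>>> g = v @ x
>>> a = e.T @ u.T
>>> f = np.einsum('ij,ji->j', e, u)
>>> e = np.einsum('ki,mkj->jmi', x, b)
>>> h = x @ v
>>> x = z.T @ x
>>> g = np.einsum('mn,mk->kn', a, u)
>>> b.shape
(19, 3, 13)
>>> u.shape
(13, 5)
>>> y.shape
(3, 3)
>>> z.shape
(3, 19, 2, 5)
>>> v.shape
(3, 3)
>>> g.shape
(5, 13)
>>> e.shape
(13, 19, 3)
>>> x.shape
(5, 2, 19, 3)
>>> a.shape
(13, 13)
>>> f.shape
(13,)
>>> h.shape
(3, 3)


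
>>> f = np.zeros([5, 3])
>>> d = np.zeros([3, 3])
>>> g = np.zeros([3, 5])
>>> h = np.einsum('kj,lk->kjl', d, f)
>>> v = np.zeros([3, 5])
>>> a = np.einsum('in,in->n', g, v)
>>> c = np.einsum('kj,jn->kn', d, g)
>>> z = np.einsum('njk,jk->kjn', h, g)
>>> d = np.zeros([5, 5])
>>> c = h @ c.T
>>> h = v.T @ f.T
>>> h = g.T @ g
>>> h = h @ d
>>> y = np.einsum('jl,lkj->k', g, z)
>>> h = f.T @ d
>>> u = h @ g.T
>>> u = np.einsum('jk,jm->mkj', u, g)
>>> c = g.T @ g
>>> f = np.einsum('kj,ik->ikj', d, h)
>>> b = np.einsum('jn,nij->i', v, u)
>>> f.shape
(3, 5, 5)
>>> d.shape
(5, 5)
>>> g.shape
(3, 5)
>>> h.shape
(3, 5)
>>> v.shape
(3, 5)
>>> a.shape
(5,)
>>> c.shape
(5, 5)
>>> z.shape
(5, 3, 3)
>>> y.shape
(3,)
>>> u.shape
(5, 3, 3)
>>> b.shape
(3,)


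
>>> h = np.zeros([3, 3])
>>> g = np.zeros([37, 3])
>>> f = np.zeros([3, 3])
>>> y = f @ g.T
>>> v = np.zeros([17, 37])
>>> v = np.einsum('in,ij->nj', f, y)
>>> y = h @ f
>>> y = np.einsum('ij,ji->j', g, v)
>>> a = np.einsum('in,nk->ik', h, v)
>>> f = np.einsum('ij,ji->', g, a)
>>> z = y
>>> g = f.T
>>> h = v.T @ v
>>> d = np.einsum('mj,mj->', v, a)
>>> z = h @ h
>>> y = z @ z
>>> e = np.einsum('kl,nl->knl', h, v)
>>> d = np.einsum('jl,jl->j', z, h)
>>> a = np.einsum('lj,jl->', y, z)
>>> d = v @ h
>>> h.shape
(37, 37)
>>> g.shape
()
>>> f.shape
()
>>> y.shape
(37, 37)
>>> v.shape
(3, 37)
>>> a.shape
()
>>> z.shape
(37, 37)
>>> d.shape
(3, 37)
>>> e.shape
(37, 3, 37)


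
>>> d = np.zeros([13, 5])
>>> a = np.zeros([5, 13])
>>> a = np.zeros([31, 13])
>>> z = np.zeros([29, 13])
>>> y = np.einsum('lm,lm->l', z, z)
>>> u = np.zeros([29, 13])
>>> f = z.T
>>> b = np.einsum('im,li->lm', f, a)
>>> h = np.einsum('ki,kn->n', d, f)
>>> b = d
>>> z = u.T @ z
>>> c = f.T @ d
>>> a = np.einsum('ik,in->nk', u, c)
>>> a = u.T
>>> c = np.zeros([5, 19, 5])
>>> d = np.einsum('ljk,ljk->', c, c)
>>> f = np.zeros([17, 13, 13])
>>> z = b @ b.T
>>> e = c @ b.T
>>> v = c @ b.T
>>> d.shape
()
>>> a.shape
(13, 29)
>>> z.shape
(13, 13)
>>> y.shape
(29,)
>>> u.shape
(29, 13)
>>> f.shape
(17, 13, 13)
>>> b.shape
(13, 5)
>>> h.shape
(29,)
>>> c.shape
(5, 19, 5)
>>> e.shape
(5, 19, 13)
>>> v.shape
(5, 19, 13)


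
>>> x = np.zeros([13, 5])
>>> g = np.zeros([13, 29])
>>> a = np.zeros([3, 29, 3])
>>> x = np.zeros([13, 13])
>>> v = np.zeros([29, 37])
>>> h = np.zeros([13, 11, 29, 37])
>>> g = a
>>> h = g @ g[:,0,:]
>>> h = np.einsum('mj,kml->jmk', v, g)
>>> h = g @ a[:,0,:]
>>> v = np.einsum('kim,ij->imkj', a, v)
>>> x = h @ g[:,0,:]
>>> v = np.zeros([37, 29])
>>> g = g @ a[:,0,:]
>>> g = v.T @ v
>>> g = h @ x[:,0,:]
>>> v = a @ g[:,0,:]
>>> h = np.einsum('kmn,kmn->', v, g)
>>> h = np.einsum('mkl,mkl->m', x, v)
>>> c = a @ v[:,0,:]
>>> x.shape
(3, 29, 3)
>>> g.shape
(3, 29, 3)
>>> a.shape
(3, 29, 3)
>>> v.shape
(3, 29, 3)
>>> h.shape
(3,)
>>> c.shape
(3, 29, 3)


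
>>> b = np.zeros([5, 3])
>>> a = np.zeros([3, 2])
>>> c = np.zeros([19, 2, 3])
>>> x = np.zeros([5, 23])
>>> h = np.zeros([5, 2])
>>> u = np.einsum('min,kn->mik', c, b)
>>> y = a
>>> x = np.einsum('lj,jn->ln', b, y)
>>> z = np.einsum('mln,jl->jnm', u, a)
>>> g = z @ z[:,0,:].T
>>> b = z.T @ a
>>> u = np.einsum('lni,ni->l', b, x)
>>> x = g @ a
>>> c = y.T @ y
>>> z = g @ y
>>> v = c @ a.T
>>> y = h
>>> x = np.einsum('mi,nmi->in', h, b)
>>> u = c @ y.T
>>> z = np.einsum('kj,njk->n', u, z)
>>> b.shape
(19, 5, 2)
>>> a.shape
(3, 2)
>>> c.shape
(2, 2)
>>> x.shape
(2, 19)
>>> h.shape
(5, 2)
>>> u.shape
(2, 5)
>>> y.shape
(5, 2)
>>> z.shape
(3,)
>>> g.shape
(3, 5, 3)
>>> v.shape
(2, 3)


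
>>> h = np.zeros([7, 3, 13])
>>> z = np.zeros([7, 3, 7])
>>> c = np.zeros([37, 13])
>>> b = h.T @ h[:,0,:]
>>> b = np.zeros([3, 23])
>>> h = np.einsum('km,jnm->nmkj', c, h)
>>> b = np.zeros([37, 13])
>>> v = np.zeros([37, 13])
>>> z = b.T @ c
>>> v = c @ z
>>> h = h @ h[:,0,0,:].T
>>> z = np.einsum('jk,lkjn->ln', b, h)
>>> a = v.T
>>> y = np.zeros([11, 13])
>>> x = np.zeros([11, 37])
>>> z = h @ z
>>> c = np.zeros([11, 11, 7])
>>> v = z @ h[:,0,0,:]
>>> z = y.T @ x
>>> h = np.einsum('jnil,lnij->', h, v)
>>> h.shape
()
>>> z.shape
(13, 37)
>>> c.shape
(11, 11, 7)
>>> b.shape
(37, 13)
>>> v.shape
(3, 13, 37, 3)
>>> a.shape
(13, 37)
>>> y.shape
(11, 13)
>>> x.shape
(11, 37)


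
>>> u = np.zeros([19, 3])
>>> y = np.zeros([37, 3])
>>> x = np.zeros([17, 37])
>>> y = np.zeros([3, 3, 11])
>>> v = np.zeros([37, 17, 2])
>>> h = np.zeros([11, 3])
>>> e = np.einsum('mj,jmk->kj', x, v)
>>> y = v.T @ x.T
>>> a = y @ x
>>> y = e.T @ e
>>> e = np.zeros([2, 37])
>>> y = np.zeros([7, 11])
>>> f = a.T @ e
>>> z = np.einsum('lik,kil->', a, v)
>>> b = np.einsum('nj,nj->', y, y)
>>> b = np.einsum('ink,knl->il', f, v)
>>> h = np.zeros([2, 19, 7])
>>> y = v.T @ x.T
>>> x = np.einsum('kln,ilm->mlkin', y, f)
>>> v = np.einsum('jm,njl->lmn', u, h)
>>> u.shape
(19, 3)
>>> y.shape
(2, 17, 17)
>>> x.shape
(37, 17, 2, 37, 17)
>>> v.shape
(7, 3, 2)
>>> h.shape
(2, 19, 7)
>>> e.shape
(2, 37)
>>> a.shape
(2, 17, 37)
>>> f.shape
(37, 17, 37)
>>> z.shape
()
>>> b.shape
(37, 2)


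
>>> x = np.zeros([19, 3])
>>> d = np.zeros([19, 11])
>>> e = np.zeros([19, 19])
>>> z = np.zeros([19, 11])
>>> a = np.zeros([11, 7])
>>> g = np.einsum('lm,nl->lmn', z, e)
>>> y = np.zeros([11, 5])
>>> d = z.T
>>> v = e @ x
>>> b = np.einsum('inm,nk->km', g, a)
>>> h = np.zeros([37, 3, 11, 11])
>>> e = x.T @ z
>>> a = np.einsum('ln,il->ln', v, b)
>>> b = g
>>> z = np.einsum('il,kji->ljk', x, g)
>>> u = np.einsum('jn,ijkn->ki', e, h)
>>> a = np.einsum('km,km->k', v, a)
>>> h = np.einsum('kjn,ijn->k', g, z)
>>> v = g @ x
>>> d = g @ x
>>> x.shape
(19, 3)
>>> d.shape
(19, 11, 3)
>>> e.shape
(3, 11)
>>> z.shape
(3, 11, 19)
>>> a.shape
(19,)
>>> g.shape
(19, 11, 19)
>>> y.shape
(11, 5)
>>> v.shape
(19, 11, 3)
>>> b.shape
(19, 11, 19)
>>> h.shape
(19,)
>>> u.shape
(11, 37)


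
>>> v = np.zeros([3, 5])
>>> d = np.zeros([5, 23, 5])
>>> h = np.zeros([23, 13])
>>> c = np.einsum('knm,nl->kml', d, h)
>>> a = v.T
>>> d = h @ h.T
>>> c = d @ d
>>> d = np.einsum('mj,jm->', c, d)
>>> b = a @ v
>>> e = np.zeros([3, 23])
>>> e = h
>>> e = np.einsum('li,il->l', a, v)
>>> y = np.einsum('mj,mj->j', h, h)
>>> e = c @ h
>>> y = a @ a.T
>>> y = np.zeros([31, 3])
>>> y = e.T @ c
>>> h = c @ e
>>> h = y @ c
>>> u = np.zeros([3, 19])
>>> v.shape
(3, 5)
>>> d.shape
()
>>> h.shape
(13, 23)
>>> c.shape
(23, 23)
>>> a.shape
(5, 3)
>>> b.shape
(5, 5)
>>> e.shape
(23, 13)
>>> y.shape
(13, 23)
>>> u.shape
(3, 19)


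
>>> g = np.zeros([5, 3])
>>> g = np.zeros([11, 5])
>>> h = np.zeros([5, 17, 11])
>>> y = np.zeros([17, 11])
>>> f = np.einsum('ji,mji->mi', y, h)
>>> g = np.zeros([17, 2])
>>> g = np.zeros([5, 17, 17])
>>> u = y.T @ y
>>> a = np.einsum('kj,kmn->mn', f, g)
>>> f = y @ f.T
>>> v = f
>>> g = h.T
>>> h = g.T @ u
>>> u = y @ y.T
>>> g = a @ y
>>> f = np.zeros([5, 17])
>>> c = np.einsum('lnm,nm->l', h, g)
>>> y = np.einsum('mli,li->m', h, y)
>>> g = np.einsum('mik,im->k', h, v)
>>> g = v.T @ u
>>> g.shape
(5, 17)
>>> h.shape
(5, 17, 11)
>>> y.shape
(5,)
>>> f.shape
(5, 17)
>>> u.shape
(17, 17)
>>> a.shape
(17, 17)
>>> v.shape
(17, 5)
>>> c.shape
(5,)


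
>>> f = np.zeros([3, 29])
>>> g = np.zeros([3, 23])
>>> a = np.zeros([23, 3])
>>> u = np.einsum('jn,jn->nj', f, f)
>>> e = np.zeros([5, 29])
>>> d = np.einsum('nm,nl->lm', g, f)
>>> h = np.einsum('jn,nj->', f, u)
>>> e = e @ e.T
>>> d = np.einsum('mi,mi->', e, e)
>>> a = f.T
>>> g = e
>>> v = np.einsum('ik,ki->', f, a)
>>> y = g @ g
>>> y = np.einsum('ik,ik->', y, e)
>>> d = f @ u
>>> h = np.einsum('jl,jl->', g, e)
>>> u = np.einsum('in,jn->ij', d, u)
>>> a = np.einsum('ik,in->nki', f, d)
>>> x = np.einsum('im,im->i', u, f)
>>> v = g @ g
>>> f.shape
(3, 29)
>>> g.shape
(5, 5)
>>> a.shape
(3, 29, 3)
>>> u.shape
(3, 29)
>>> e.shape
(5, 5)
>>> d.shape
(3, 3)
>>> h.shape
()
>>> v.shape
(5, 5)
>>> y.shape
()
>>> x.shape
(3,)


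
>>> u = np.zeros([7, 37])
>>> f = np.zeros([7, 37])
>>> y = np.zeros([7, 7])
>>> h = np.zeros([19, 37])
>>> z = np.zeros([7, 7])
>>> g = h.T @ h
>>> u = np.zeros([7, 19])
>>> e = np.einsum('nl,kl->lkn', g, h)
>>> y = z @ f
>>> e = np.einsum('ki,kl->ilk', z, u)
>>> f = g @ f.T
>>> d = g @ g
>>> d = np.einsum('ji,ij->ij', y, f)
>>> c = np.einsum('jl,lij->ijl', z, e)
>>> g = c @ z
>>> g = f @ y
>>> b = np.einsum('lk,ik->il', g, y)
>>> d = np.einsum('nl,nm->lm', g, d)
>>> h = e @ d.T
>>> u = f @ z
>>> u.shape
(37, 7)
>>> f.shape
(37, 7)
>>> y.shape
(7, 37)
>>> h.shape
(7, 19, 37)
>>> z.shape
(7, 7)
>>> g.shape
(37, 37)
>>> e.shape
(7, 19, 7)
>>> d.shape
(37, 7)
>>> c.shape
(19, 7, 7)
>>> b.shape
(7, 37)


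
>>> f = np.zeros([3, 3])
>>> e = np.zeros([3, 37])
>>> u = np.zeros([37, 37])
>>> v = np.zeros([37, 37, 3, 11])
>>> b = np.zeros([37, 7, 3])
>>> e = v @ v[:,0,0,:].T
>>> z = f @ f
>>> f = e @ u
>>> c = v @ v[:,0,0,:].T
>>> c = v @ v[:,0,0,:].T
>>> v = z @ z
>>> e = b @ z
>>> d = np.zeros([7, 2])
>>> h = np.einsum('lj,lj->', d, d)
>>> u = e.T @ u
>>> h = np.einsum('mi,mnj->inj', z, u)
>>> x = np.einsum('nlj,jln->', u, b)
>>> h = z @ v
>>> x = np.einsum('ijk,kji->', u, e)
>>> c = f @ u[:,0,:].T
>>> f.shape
(37, 37, 3, 37)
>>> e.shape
(37, 7, 3)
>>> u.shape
(3, 7, 37)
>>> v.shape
(3, 3)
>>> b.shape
(37, 7, 3)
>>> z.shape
(3, 3)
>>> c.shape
(37, 37, 3, 3)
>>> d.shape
(7, 2)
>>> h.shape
(3, 3)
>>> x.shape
()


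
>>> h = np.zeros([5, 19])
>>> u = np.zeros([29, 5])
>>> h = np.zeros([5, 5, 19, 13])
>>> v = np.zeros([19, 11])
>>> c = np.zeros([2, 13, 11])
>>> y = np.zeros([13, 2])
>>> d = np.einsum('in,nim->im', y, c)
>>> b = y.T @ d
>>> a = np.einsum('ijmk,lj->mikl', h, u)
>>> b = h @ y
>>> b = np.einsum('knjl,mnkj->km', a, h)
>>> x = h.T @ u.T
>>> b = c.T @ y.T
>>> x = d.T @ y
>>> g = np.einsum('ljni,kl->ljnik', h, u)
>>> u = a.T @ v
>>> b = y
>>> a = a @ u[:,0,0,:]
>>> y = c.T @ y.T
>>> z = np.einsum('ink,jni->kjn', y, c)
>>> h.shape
(5, 5, 19, 13)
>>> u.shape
(29, 13, 5, 11)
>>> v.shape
(19, 11)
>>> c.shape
(2, 13, 11)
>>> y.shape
(11, 13, 13)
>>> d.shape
(13, 11)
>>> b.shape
(13, 2)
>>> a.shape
(19, 5, 13, 11)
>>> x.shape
(11, 2)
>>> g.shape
(5, 5, 19, 13, 29)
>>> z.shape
(13, 2, 13)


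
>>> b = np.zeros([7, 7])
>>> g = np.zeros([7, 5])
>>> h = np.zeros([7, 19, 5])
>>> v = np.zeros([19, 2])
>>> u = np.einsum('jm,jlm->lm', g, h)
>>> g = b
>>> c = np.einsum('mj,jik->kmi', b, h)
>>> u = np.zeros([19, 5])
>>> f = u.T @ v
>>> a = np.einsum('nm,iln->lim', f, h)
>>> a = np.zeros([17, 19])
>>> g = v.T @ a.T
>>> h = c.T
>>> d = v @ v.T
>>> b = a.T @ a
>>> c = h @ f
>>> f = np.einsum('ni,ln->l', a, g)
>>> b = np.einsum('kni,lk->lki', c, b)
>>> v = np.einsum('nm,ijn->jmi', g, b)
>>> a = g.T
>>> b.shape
(19, 19, 2)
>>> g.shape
(2, 17)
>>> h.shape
(19, 7, 5)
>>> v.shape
(19, 17, 19)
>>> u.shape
(19, 5)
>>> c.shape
(19, 7, 2)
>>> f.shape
(2,)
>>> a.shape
(17, 2)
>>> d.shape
(19, 19)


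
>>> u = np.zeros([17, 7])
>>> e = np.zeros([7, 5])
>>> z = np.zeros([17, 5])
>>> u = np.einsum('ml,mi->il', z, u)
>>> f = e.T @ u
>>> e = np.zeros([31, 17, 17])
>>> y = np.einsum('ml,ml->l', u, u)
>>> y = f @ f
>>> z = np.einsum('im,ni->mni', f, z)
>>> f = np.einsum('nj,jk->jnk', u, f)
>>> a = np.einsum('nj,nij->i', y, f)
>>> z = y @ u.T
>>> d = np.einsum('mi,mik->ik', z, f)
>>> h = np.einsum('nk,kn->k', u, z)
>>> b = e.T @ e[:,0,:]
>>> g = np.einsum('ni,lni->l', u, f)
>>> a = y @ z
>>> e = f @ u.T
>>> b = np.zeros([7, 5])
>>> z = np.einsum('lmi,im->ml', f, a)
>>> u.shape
(7, 5)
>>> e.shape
(5, 7, 7)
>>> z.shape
(7, 5)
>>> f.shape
(5, 7, 5)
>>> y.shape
(5, 5)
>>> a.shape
(5, 7)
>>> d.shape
(7, 5)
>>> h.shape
(5,)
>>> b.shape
(7, 5)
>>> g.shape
(5,)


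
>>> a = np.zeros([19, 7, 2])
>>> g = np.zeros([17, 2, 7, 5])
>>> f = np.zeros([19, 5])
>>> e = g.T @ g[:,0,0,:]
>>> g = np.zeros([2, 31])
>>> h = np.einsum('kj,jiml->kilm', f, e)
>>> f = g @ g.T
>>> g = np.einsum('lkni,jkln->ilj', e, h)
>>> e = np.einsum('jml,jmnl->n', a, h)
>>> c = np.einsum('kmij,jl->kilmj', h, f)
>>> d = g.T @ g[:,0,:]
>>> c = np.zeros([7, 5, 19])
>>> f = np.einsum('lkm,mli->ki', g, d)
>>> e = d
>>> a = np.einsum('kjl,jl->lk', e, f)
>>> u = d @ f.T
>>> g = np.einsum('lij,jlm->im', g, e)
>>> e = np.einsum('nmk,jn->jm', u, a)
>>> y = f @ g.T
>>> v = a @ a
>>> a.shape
(19, 19)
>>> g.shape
(5, 19)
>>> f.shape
(5, 19)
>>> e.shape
(19, 5)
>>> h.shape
(19, 7, 5, 2)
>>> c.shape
(7, 5, 19)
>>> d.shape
(19, 5, 19)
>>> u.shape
(19, 5, 5)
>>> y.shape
(5, 5)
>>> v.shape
(19, 19)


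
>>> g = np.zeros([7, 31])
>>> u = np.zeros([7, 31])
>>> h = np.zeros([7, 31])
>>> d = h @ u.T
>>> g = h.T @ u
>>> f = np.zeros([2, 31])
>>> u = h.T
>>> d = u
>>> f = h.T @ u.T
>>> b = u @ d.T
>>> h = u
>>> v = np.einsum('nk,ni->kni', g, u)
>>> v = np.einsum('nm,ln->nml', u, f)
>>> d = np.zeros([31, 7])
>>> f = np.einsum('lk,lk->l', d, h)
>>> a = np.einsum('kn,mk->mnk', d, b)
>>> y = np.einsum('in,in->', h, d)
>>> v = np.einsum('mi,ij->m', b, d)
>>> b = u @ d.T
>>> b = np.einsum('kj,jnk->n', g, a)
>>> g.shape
(31, 31)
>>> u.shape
(31, 7)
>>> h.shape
(31, 7)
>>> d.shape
(31, 7)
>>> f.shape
(31,)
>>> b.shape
(7,)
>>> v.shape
(31,)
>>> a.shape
(31, 7, 31)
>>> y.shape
()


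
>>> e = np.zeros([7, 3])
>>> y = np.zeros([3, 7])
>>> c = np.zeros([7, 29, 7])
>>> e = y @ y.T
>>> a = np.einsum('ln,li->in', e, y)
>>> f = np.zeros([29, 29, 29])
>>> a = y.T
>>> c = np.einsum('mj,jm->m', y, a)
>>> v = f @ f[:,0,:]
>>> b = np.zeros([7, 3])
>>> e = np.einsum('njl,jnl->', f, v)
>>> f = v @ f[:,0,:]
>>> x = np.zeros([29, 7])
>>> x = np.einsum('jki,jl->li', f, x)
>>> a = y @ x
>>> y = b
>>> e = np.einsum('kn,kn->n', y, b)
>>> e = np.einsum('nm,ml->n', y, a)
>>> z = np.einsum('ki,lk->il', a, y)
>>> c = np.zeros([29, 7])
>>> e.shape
(7,)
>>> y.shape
(7, 3)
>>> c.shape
(29, 7)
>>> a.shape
(3, 29)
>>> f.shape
(29, 29, 29)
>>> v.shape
(29, 29, 29)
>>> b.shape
(7, 3)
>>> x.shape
(7, 29)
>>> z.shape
(29, 7)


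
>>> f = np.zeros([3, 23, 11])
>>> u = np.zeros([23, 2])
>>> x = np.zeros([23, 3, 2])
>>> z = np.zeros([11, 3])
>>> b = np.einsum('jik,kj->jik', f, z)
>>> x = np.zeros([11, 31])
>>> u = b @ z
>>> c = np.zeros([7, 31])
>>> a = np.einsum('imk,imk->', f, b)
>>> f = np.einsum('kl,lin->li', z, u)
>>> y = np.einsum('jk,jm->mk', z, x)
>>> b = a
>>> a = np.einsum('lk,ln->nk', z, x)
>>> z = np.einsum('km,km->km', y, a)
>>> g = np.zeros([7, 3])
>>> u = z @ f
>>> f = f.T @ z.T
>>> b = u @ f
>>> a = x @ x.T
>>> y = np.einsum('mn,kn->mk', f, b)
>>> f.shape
(23, 31)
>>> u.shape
(31, 23)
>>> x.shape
(11, 31)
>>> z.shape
(31, 3)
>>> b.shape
(31, 31)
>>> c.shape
(7, 31)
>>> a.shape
(11, 11)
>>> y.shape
(23, 31)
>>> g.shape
(7, 3)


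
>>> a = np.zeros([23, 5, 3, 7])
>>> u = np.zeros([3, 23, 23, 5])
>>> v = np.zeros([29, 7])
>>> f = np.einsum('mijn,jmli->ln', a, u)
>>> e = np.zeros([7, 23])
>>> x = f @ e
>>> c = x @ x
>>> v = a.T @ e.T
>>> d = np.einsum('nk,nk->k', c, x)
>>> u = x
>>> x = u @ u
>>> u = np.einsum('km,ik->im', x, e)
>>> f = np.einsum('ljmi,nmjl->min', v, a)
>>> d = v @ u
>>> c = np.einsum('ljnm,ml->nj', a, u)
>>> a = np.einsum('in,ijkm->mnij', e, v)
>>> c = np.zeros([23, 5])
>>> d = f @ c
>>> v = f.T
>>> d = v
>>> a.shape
(7, 23, 7, 3)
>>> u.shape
(7, 23)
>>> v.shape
(23, 7, 5)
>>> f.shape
(5, 7, 23)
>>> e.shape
(7, 23)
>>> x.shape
(23, 23)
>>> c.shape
(23, 5)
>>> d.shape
(23, 7, 5)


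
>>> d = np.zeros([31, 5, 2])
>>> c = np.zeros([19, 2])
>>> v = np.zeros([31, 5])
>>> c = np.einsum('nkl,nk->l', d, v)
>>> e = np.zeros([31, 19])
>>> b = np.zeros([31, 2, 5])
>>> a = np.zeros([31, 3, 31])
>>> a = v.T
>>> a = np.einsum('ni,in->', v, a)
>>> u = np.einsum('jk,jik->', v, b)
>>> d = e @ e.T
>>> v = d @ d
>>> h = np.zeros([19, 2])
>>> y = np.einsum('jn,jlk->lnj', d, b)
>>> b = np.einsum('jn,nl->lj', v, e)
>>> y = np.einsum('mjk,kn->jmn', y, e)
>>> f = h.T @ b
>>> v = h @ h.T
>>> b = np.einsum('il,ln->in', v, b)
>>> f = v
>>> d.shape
(31, 31)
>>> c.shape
(2,)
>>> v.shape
(19, 19)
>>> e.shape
(31, 19)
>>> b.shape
(19, 31)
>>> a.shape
()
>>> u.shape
()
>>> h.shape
(19, 2)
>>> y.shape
(31, 2, 19)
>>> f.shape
(19, 19)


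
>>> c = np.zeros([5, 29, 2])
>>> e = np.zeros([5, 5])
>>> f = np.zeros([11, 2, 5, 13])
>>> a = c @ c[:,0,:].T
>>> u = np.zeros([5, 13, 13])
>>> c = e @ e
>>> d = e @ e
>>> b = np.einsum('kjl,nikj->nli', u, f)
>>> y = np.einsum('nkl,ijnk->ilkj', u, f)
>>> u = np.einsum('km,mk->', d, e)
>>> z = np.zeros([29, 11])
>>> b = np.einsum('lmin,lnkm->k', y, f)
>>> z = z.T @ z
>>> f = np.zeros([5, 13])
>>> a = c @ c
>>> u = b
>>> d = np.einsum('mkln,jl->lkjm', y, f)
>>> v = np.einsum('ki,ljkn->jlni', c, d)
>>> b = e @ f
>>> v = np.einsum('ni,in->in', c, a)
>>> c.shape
(5, 5)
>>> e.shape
(5, 5)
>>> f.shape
(5, 13)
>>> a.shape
(5, 5)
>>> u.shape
(5,)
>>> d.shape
(13, 13, 5, 11)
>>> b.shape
(5, 13)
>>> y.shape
(11, 13, 13, 2)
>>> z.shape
(11, 11)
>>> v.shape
(5, 5)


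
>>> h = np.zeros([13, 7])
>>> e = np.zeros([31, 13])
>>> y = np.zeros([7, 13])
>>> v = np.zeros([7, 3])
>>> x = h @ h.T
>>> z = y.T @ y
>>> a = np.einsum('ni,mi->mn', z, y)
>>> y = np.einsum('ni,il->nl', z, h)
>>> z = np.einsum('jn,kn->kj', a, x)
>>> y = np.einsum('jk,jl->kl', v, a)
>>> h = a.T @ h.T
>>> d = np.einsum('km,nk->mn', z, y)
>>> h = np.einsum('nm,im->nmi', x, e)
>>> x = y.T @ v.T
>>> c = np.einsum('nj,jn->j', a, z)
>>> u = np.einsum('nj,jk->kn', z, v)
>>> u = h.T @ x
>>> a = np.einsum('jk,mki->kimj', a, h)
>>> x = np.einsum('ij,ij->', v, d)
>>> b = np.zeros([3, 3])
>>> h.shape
(13, 13, 31)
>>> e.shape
(31, 13)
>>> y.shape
(3, 13)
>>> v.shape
(7, 3)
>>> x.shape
()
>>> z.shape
(13, 7)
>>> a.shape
(13, 31, 13, 7)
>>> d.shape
(7, 3)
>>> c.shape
(13,)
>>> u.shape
(31, 13, 7)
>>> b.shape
(3, 3)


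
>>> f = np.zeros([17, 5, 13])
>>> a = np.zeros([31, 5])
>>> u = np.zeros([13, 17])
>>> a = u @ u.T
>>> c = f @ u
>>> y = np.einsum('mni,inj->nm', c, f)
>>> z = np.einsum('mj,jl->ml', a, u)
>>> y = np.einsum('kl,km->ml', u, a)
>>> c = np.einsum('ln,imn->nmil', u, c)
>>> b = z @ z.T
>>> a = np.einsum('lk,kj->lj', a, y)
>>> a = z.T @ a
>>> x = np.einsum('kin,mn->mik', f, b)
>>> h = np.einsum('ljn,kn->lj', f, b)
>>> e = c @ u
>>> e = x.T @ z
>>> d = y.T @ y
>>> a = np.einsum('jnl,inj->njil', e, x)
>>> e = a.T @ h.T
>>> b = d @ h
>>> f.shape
(17, 5, 13)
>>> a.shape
(5, 17, 13, 17)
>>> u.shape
(13, 17)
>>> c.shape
(17, 5, 17, 13)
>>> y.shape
(13, 17)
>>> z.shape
(13, 17)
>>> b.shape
(17, 5)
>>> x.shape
(13, 5, 17)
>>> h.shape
(17, 5)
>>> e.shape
(17, 13, 17, 17)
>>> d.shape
(17, 17)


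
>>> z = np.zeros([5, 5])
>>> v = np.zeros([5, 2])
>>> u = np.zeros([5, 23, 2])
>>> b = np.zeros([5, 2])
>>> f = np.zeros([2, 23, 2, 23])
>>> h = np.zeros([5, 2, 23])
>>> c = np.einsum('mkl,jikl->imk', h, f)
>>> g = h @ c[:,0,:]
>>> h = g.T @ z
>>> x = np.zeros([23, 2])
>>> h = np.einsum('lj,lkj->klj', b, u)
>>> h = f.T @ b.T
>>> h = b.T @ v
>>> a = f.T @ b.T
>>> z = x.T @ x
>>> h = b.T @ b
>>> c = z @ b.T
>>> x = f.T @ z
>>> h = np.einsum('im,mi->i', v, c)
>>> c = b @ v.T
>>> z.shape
(2, 2)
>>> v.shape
(5, 2)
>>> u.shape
(5, 23, 2)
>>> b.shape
(5, 2)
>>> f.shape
(2, 23, 2, 23)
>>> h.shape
(5,)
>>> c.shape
(5, 5)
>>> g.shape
(5, 2, 2)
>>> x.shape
(23, 2, 23, 2)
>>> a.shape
(23, 2, 23, 5)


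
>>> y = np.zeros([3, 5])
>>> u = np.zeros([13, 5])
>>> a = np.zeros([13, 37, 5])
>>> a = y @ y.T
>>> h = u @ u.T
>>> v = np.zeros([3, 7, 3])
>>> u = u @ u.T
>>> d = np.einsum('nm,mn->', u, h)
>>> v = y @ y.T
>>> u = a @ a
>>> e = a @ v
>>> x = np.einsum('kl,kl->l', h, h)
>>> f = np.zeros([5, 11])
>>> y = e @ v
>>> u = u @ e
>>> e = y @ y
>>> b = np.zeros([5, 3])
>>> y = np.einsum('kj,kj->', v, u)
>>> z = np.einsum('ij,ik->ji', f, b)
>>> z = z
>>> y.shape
()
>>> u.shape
(3, 3)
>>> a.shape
(3, 3)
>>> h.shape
(13, 13)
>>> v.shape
(3, 3)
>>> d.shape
()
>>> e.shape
(3, 3)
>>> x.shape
(13,)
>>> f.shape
(5, 11)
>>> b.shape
(5, 3)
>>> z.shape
(11, 5)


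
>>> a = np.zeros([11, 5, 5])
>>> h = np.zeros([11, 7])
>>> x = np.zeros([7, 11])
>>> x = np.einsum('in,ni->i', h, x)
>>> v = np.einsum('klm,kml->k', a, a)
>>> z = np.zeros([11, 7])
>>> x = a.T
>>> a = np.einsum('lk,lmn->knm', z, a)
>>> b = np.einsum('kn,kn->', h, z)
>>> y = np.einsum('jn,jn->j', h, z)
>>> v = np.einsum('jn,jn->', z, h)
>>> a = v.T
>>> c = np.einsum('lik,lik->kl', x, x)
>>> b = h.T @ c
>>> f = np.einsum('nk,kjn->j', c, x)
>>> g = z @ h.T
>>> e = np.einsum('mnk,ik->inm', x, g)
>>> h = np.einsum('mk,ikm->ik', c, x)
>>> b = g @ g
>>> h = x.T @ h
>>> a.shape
()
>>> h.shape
(11, 5, 5)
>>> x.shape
(5, 5, 11)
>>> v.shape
()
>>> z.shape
(11, 7)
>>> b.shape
(11, 11)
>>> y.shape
(11,)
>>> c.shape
(11, 5)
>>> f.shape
(5,)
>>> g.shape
(11, 11)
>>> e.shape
(11, 5, 5)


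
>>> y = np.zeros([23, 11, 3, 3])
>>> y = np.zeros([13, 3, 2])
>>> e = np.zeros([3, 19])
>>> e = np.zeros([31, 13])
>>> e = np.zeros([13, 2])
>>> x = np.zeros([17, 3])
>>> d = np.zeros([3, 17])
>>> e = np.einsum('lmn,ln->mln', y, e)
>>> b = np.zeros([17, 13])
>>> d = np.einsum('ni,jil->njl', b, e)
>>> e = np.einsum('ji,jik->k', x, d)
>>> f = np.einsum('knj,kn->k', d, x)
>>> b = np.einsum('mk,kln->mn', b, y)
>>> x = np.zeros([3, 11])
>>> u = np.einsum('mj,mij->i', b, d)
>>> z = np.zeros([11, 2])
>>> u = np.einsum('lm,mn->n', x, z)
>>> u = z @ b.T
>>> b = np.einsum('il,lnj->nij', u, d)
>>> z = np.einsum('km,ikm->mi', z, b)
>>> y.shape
(13, 3, 2)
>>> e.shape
(2,)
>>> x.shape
(3, 11)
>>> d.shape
(17, 3, 2)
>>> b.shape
(3, 11, 2)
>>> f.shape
(17,)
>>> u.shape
(11, 17)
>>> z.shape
(2, 3)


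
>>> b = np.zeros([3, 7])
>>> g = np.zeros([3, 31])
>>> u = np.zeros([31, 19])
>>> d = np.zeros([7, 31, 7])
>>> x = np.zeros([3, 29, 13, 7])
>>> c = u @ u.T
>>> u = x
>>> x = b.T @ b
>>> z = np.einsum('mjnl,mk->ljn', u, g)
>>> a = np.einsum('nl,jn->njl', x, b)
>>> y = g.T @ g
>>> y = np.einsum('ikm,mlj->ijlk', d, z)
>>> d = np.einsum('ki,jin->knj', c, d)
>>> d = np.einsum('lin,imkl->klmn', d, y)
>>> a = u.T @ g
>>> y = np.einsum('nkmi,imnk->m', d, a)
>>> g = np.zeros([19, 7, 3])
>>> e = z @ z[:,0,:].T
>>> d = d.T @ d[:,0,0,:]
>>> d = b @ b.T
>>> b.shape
(3, 7)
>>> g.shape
(19, 7, 3)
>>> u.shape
(3, 29, 13, 7)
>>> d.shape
(3, 3)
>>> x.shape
(7, 7)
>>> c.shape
(31, 31)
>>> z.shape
(7, 29, 13)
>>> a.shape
(7, 13, 29, 31)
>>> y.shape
(13,)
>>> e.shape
(7, 29, 7)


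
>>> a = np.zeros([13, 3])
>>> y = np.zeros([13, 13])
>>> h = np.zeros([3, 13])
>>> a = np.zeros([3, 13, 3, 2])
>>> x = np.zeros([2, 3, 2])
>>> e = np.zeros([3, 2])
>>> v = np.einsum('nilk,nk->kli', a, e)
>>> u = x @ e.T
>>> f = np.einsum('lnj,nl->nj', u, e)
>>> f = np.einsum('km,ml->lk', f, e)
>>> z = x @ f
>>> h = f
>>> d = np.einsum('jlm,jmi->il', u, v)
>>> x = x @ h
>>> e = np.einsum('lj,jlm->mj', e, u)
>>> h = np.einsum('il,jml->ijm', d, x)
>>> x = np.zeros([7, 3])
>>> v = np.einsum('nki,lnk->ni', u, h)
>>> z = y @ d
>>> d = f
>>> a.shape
(3, 13, 3, 2)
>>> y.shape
(13, 13)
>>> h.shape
(13, 2, 3)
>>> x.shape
(7, 3)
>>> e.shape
(3, 2)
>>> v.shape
(2, 3)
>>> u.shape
(2, 3, 3)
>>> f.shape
(2, 3)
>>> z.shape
(13, 3)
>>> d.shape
(2, 3)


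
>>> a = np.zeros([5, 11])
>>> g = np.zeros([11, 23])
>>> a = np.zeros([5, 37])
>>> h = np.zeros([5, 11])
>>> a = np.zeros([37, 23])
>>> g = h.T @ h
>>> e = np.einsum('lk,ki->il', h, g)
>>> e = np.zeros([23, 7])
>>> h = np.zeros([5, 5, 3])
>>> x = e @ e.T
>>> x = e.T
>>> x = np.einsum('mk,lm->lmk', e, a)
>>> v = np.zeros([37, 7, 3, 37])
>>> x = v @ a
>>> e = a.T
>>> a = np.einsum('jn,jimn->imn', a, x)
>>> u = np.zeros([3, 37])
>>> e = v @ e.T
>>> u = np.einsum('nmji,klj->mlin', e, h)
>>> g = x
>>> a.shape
(7, 3, 23)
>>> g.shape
(37, 7, 3, 23)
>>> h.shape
(5, 5, 3)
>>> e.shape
(37, 7, 3, 23)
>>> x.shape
(37, 7, 3, 23)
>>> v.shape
(37, 7, 3, 37)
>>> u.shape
(7, 5, 23, 37)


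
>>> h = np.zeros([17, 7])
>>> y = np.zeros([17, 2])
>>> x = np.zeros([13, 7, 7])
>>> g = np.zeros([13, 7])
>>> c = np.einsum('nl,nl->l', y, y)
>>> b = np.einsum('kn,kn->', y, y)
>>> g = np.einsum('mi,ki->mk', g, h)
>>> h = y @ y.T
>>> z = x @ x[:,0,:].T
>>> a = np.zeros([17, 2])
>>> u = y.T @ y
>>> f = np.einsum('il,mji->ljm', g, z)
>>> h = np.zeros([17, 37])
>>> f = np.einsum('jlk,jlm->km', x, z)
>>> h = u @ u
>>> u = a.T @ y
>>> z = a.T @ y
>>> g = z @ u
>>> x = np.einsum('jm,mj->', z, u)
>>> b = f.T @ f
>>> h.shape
(2, 2)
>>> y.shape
(17, 2)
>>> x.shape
()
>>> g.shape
(2, 2)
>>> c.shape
(2,)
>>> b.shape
(13, 13)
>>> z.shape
(2, 2)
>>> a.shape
(17, 2)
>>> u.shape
(2, 2)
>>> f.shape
(7, 13)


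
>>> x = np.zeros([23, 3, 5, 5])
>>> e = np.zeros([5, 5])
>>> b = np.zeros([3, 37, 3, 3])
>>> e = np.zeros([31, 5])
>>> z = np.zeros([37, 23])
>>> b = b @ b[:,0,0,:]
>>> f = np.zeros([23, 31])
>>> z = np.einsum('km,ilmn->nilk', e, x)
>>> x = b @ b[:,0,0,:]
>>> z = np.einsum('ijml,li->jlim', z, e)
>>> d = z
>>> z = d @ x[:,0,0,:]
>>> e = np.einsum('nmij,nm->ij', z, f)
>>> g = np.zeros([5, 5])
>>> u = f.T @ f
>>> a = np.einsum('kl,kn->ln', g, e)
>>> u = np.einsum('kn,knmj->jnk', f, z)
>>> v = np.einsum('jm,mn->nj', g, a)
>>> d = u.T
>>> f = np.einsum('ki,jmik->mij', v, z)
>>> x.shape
(3, 37, 3, 3)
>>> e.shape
(5, 3)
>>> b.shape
(3, 37, 3, 3)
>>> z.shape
(23, 31, 5, 3)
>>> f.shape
(31, 5, 23)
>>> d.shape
(23, 31, 3)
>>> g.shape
(5, 5)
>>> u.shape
(3, 31, 23)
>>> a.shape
(5, 3)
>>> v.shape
(3, 5)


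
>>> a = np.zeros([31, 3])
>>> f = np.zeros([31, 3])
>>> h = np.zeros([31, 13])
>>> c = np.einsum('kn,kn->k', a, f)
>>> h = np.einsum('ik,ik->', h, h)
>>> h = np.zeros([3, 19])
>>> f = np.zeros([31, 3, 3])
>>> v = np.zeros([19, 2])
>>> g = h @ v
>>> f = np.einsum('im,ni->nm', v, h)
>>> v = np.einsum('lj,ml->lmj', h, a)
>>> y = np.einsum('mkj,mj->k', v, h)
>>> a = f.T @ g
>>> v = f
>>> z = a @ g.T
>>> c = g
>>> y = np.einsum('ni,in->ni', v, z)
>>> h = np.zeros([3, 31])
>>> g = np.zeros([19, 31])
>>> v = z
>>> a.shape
(2, 2)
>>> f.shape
(3, 2)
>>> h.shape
(3, 31)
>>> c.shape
(3, 2)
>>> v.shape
(2, 3)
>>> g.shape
(19, 31)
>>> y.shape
(3, 2)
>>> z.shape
(2, 3)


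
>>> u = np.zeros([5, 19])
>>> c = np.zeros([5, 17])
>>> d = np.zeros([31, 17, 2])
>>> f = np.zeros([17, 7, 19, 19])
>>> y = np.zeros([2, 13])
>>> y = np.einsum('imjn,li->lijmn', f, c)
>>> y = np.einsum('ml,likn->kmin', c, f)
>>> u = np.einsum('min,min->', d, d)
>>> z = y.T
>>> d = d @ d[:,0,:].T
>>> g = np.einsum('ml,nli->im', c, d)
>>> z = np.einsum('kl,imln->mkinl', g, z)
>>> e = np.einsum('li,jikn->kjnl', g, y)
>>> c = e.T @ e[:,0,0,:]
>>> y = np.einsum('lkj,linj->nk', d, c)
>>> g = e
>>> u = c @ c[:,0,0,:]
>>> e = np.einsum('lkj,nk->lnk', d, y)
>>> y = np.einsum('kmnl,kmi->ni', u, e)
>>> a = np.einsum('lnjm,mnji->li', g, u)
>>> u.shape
(31, 19, 19, 31)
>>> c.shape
(31, 19, 19, 31)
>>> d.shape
(31, 17, 31)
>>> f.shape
(17, 7, 19, 19)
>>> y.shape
(19, 17)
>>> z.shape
(7, 31, 19, 19, 5)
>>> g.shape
(7, 19, 19, 31)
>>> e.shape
(31, 19, 17)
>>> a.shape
(7, 31)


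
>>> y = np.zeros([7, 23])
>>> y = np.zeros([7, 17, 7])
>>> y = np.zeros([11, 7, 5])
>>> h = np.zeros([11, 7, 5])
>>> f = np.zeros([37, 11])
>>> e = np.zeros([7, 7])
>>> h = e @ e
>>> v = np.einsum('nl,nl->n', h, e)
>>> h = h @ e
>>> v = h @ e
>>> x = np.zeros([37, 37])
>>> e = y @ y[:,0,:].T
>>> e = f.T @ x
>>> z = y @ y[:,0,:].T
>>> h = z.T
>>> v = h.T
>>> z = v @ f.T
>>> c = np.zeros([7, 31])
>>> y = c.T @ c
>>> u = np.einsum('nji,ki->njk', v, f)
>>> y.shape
(31, 31)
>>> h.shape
(11, 7, 11)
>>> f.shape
(37, 11)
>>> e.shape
(11, 37)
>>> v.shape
(11, 7, 11)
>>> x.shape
(37, 37)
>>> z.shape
(11, 7, 37)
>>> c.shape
(7, 31)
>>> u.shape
(11, 7, 37)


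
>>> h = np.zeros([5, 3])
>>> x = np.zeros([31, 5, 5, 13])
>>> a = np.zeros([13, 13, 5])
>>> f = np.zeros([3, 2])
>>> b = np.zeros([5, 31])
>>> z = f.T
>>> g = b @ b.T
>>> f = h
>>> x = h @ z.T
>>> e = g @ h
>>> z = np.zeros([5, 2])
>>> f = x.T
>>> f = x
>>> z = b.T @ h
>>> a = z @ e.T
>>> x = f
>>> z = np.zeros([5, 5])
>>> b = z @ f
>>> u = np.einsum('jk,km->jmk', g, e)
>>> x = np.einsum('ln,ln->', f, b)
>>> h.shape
(5, 3)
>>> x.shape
()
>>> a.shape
(31, 5)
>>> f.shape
(5, 2)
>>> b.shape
(5, 2)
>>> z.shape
(5, 5)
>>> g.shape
(5, 5)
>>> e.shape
(5, 3)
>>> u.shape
(5, 3, 5)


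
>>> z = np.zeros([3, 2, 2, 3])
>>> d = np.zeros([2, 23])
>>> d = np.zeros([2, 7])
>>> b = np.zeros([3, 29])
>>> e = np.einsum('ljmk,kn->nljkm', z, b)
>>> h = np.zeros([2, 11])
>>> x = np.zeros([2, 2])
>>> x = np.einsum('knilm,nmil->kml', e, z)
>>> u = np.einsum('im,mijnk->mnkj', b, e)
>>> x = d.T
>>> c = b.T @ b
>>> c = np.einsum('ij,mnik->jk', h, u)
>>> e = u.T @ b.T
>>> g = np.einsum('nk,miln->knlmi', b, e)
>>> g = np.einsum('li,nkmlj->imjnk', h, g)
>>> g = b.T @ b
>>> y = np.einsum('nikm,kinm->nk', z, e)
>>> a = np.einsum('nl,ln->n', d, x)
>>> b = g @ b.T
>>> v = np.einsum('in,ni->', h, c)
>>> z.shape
(3, 2, 2, 3)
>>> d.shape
(2, 7)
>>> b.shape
(29, 3)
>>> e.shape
(2, 2, 3, 3)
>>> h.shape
(2, 11)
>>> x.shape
(7, 2)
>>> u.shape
(29, 3, 2, 2)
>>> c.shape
(11, 2)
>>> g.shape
(29, 29)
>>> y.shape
(3, 2)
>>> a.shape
(2,)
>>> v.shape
()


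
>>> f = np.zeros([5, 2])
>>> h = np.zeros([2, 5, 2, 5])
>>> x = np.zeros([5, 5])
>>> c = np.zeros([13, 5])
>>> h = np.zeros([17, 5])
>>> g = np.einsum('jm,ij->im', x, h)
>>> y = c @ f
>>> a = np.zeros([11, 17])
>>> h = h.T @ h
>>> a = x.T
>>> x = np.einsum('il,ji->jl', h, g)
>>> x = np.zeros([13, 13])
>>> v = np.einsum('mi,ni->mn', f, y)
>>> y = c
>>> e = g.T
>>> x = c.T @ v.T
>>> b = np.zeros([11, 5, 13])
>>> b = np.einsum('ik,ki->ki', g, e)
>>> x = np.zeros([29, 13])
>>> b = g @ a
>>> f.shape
(5, 2)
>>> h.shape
(5, 5)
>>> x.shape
(29, 13)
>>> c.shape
(13, 5)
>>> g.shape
(17, 5)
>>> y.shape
(13, 5)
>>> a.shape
(5, 5)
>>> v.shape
(5, 13)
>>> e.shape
(5, 17)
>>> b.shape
(17, 5)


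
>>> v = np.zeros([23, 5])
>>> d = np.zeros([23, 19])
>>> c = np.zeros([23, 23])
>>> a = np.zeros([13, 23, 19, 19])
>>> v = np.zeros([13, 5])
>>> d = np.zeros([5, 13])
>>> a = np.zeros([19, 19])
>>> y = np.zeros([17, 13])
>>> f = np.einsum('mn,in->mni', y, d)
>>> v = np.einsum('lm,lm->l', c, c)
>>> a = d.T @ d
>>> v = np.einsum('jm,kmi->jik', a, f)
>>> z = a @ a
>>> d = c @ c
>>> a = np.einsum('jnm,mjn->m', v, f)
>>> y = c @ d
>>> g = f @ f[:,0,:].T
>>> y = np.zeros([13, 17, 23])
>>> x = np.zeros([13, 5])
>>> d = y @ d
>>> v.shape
(13, 5, 17)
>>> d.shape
(13, 17, 23)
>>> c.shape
(23, 23)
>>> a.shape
(17,)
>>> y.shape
(13, 17, 23)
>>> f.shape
(17, 13, 5)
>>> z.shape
(13, 13)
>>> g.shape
(17, 13, 17)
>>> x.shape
(13, 5)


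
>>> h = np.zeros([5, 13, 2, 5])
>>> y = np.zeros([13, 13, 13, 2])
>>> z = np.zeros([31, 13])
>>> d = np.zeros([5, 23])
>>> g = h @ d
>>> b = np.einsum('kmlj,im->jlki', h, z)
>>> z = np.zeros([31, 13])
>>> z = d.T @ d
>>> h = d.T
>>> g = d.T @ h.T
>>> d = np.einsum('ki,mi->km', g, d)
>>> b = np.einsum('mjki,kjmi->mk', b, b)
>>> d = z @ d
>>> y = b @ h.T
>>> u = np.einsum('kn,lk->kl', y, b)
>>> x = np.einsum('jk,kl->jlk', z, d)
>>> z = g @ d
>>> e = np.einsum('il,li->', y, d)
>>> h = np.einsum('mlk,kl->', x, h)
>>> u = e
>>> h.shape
()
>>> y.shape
(5, 23)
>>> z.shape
(23, 5)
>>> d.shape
(23, 5)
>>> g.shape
(23, 23)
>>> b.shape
(5, 5)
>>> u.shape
()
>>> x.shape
(23, 5, 23)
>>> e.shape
()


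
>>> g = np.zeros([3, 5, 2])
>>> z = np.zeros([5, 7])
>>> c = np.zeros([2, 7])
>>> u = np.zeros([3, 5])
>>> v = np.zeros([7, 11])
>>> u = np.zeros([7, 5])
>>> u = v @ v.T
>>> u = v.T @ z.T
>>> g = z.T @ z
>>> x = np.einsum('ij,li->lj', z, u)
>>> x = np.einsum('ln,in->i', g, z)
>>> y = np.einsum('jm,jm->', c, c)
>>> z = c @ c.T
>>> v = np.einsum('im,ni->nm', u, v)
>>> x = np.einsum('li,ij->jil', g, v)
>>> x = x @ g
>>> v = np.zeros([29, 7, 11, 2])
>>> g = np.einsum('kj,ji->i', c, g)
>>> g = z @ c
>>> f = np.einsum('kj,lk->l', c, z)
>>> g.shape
(2, 7)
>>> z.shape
(2, 2)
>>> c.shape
(2, 7)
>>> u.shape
(11, 5)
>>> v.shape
(29, 7, 11, 2)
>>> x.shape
(5, 7, 7)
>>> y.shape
()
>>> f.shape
(2,)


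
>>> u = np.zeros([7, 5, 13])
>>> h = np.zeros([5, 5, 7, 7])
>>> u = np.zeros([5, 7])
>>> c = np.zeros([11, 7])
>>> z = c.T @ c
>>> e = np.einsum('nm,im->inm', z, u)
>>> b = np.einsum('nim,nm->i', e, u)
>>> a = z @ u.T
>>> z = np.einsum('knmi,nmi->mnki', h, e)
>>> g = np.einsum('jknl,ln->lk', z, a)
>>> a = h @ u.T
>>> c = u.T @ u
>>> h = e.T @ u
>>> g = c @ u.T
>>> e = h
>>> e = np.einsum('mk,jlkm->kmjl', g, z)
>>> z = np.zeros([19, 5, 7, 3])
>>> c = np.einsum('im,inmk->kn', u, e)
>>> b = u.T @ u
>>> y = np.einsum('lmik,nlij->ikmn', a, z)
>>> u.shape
(5, 7)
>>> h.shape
(7, 7, 7)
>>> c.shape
(5, 7)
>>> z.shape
(19, 5, 7, 3)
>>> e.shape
(5, 7, 7, 5)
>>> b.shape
(7, 7)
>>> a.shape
(5, 5, 7, 5)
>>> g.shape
(7, 5)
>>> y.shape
(7, 5, 5, 19)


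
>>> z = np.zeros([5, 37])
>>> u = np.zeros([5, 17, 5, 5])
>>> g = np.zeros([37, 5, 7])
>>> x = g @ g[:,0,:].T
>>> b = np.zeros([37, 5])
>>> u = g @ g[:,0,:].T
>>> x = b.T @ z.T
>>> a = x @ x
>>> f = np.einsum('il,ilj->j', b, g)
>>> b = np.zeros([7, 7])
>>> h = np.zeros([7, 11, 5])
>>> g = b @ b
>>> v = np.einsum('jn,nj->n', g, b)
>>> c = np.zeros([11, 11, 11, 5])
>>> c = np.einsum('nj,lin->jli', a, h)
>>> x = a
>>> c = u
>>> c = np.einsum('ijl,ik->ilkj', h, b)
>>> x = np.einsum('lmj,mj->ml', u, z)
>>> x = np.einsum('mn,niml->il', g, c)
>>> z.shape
(5, 37)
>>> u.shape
(37, 5, 37)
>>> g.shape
(7, 7)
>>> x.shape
(5, 11)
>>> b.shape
(7, 7)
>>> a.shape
(5, 5)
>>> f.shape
(7,)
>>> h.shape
(7, 11, 5)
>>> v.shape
(7,)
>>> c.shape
(7, 5, 7, 11)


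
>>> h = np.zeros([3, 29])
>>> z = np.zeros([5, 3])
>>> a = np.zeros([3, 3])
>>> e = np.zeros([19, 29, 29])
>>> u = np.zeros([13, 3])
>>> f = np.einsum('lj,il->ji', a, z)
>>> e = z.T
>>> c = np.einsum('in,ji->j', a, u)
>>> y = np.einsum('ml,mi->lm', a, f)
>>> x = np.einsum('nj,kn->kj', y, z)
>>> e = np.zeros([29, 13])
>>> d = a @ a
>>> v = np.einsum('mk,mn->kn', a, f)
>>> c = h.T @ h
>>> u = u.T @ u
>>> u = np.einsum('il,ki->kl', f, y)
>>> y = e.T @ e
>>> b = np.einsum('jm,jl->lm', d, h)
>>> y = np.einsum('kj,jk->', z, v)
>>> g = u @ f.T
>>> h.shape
(3, 29)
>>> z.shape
(5, 3)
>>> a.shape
(3, 3)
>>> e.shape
(29, 13)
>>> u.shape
(3, 5)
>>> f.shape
(3, 5)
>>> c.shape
(29, 29)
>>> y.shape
()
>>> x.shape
(5, 3)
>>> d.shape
(3, 3)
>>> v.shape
(3, 5)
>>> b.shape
(29, 3)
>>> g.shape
(3, 3)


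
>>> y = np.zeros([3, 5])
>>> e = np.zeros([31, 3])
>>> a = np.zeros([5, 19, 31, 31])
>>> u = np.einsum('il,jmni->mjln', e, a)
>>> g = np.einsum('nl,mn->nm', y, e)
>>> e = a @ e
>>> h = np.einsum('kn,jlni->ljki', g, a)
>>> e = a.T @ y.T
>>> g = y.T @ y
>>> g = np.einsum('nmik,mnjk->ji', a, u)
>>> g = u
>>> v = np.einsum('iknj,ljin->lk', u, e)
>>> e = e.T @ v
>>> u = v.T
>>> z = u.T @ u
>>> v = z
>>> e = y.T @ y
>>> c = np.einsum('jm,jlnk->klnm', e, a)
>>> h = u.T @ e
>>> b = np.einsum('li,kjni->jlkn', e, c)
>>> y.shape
(3, 5)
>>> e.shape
(5, 5)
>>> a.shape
(5, 19, 31, 31)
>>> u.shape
(5, 31)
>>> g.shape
(19, 5, 3, 31)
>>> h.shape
(31, 5)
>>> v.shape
(31, 31)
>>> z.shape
(31, 31)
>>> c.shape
(31, 19, 31, 5)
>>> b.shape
(19, 5, 31, 31)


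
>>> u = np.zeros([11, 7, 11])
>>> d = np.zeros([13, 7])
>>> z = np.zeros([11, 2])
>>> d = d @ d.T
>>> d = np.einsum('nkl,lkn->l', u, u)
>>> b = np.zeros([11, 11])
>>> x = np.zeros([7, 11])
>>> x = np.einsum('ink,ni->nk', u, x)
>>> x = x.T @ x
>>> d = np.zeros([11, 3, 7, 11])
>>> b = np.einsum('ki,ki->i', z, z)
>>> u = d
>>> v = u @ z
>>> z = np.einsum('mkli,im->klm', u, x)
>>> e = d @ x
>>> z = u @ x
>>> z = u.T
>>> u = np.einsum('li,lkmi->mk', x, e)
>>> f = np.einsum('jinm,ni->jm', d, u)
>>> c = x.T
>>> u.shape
(7, 3)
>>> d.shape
(11, 3, 7, 11)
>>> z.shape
(11, 7, 3, 11)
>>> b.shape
(2,)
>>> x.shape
(11, 11)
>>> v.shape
(11, 3, 7, 2)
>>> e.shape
(11, 3, 7, 11)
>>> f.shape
(11, 11)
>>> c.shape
(11, 11)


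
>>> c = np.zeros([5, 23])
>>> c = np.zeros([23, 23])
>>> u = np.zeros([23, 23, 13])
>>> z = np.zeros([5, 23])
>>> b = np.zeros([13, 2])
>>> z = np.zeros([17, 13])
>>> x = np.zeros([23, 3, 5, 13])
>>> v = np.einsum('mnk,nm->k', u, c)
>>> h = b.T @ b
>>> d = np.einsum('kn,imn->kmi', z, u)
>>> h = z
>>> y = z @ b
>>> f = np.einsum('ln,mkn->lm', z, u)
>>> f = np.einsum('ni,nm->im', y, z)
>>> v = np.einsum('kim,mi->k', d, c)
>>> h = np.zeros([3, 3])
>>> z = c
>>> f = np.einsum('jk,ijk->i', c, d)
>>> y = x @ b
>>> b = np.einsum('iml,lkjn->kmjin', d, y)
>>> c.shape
(23, 23)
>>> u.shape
(23, 23, 13)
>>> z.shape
(23, 23)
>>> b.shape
(3, 23, 5, 17, 2)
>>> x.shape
(23, 3, 5, 13)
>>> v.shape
(17,)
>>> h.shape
(3, 3)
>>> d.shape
(17, 23, 23)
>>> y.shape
(23, 3, 5, 2)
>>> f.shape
(17,)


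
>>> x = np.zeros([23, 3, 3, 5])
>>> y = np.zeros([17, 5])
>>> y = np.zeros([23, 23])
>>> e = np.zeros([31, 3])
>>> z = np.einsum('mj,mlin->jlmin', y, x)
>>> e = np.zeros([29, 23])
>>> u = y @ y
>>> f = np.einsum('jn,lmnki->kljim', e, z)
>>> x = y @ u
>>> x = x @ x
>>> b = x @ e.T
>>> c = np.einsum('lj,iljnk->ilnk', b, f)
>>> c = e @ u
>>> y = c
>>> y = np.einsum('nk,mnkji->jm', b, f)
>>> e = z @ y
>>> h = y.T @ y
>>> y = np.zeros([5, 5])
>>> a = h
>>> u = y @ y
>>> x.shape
(23, 23)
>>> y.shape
(5, 5)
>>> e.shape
(23, 3, 23, 3, 3)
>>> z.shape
(23, 3, 23, 3, 5)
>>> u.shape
(5, 5)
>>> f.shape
(3, 23, 29, 5, 3)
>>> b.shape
(23, 29)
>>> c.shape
(29, 23)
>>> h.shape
(3, 3)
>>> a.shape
(3, 3)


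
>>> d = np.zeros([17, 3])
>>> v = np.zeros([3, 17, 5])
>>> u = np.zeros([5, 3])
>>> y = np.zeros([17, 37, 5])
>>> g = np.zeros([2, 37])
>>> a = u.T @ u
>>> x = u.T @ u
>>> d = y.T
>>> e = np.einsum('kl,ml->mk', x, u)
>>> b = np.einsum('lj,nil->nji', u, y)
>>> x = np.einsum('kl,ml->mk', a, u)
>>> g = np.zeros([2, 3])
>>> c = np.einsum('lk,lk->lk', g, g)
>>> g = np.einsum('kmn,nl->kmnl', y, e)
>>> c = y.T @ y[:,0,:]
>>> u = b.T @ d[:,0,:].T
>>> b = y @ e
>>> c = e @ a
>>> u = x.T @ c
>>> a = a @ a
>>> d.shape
(5, 37, 17)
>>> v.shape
(3, 17, 5)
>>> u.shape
(3, 3)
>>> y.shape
(17, 37, 5)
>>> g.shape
(17, 37, 5, 3)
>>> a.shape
(3, 3)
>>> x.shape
(5, 3)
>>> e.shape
(5, 3)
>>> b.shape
(17, 37, 3)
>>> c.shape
(5, 3)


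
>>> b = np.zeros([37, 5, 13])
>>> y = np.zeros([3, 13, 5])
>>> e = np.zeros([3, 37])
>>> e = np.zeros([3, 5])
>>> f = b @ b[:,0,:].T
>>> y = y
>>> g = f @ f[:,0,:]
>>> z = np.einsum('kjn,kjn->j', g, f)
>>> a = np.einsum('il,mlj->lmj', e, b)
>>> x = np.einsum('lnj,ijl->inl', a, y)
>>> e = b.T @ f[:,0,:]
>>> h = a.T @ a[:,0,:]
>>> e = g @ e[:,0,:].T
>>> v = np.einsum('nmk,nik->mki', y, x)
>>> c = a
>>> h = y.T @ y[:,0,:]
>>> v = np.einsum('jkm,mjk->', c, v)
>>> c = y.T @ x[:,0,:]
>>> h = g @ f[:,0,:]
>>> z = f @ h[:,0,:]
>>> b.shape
(37, 5, 13)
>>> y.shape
(3, 13, 5)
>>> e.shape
(37, 5, 13)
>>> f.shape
(37, 5, 37)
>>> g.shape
(37, 5, 37)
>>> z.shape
(37, 5, 37)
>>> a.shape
(5, 37, 13)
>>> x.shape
(3, 37, 5)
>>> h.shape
(37, 5, 37)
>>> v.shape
()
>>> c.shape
(5, 13, 5)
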